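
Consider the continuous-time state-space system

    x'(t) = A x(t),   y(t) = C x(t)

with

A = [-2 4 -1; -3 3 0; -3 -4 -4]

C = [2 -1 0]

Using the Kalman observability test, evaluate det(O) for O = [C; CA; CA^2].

CA = [[-1, 5, -2]]
CA^2 = [[-7, 19, 9]]
Observability matrix O = [C; CA; CA^2] = [[2, -1, 0], [-1, 5, -2], [-7, 19, 9]]
Expanding along the first row, det(O) = 2·(5·9 - (-2)·19) - (-1)·((-1)·9 - (-2)·(-7)) + 0·((-1)·19 - 5·(-7)) = 2·83 - (-1)·(-23) + 0·16 = 143
Since det(O) ≠ 0, rank(O) = 3 and the system is completely observable.

143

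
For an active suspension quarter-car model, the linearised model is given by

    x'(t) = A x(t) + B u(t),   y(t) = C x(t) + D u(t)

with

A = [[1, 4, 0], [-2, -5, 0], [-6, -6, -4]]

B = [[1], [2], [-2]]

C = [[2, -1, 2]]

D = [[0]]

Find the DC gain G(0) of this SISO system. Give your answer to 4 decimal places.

G(0) = C(-A)^{-1}B + D = -C A^{-1} B + D.
det A = -12, so A^{-1} = (1/-12)·adj(A) = [[-5/3, -4/3, 0], [2/3, 1/3, 0], [3/2, 3/2, -1/4]]
A^{-1} B = [-13/3, 4/3, 5]^T
C A^{-1} B = 0
G(0) = D - C A^{-1} B = 0 - (0) = 0

0.0000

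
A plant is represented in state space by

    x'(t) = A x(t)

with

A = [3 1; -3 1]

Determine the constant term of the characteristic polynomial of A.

For a 2×2 matrix, det(sI - A) = s^2 - (tr A)s + det A.
tr A = 4, det A = 6.
So p(s) = s^2 - 4s + 6.
The constant term is 6.

6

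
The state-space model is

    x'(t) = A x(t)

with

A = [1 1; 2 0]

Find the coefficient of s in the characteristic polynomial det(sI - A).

For a 2×2 matrix, det(sI - A) = s^2 - (tr A)s + det A.
tr A = 1, det A = -2.
So p(s) = s^2 - s - 2.
The coefficient of s is -1.

-1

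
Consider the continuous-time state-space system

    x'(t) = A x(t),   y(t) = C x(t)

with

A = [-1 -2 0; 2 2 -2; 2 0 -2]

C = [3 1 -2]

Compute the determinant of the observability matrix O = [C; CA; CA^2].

-26

CA = [[-5, -4, 2]]
CA^2 = [[1, 2, 4]]
Observability matrix O = [C; CA; CA^2] = [[3, 1, -2], [-5, -4, 2], [1, 2, 4]]
Expanding along the first row, det(O) = 3·((-4)·4 - 2·2) - 1·((-5)·4 - 2·1) + (-2)·((-5)·2 - (-4)·1) = 3·(-20) - 1·(-22) + (-2)·(-6) = -26
Since det(O) ≠ 0, rank(O) = 3 and the system is completely observable.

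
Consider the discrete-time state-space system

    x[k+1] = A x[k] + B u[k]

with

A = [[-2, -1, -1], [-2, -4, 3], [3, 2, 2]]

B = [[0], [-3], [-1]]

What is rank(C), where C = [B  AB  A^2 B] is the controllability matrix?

AB = [[4], [9], [-8]]
A^2B = [[-9], [-68], [14]]
Controllability matrix C = [B  AB  A^2B] = [[0, 4, -9], [-3, 9, -68], [-1, -8, 14]]
det(C) = 0·(9·14 - (-68)·(-8)) - 4·((-3)·14 - (-68)·(-1)) + (-9)·((-3)·(-8) - 9·(-1)) = 0·(-418) - 4·(-110) + (-9)·33 = 143 ≠ 0, so rank(C) = 3.
rank(C) = 3 = n, so the pair (A, B) is completely controllable.

3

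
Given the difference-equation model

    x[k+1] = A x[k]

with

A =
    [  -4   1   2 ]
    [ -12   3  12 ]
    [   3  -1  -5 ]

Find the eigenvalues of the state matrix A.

-3, -2, -1

det(zI - A) = z^3 - (tr A)z^2 + (M11 + M22 + M33)z - det A, where Mii is the 2×2 principal minor of A obtained by deleting row i and column i.
tr A = (-4) + 3 + (-5) = -6; M11 = 3·(-5) - 12·(-1) = -15 - (-12) = -3; M22 = (-4)·(-5) - 2·3 = 20 - 6 = 14; M33 = (-4)·3 - 1·(-12) = -12 - (-12) = 0; sum of minors = 11.
det A = (-4)·(3·(-5) - 12·(-1)) - 1·((-12)·(-5) - 12·3) + 2·((-12)·(-1) - 3·3) = (-4)·(-3) - 1·24 + 2·3 = -6.
So p(z) = det(zI - A) = z^3 + 6z^2 + 11z + 6.
Rational-root test: any integer root divides 6. Testing small divisors, z = -1 works: p(-1) = -1 + 6 + (-11) + 6 = 0, so (z + 1) is a factor.
Dividing, p(z) = (z + 1)(z^2 + 5z + 6).
Factor z^2 + 5z + 6: two numbers with sum -5 and product 6 are -2 and -3, so z^2 + 5z + 6 = (z + 2)(z + 3).
Hence p(z) = (z + 1) (z + 2) (z + 3), with roots -3, -2, -1.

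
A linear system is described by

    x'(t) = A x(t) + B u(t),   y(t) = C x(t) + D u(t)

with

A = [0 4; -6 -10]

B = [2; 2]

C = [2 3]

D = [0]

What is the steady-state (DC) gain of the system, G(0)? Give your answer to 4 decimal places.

0.8333

G(0) = C(-A)^{-1}B + D = -C A^{-1} B + D.
det A = 24, so A^{-1} = (1/24)·adj(A) = [[-5/12, -1/6], [1/4, 0]]
A^{-1} B = [-7/6, 1/2]^T
C A^{-1} B = -5/6
G(0) = D - C A^{-1} B = 0 - (-5/6) = 5/6 ≈ 0.8333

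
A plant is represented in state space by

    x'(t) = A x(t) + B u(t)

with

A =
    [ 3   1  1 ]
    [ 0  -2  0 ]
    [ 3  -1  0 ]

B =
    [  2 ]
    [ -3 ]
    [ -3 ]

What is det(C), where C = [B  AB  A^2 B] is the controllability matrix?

9

AB = [[0], [6], [9]]
A^2B = [[15], [-12], [-6]]
Controllability matrix C = [B  AB  A^2B] = [[2, 0, 15], [-3, 6, -12], [-3, 9, -6]]
Expanding along the first row, det(C) = 2·(6·(-6) - (-12)·9) - 0·((-3)·(-6) - (-12)·(-3)) + 15·((-3)·9 - 6·(-3)) = 2·72 - 0·(-18) + 15·(-9) = 9
Since det(C) ≠ 0, rank(C) = 3 and the system is completely controllable.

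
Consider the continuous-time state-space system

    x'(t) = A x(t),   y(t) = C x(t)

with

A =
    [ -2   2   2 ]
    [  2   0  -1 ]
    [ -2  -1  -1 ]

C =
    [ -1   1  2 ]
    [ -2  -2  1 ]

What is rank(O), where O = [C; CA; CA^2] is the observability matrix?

CA = [[0, -4, -5], [-2, -5, -3]]
CA^2 = [[2, 5, 9], [0, -1, 4]]
Observability matrix O = [C; CA; CA^2] = [[-1, 1, 2], [-2, -2, 1], [0, -4, -5], [-2, -5, -3], [2, 5, 9], [0, -1, 4]]
Take the 3×3 submatrix of O formed by rows 1, 2, 3: [[-1, 1, 2], [-2, -2, 1], [0, -4, -5]]. Its determinant is (-1)·((-2)·(-5) - 1·(-4)) - 1·((-2)·(-5) - 1·0) + 2·((-2)·(-4) - (-2)·0) = (-1)·14 - 1·10 + 2·8 = -8 ≠ 0.
So rank(O) ≥ 3; since O has 3 columns, rank(O) = 3.
rank(O) = 3 = n, so the pair (A, C) is completely observable.

3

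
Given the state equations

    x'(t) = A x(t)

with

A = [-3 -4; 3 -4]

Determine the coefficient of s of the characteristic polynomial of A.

7

For a 2×2 matrix, det(sI - A) = s^2 - (tr A)s + det A.
tr A = -7, det A = 24.
So p(s) = s^2 + 7s + 24.
The coefficient of s is 7.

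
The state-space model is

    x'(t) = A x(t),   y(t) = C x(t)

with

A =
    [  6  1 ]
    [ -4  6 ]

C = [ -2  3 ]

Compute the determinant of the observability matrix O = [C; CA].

40

CA = [[-24, 16]]
Observability matrix O = [C; CA] = [[-2, 3], [-24, 16]]
det(O) = (-2)·16 - 3·(-24) = -32 - (-72) = 40
Since det(O) ≠ 0, rank(O) = 2 and the system is completely observable.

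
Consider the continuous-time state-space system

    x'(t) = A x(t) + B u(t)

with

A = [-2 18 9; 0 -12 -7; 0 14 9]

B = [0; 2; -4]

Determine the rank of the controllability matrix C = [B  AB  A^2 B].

1

AB = [[0], [4], [-8]]
A^2B = [[0], [8], [-16]]
Controllability matrix C = [B  AB  A^2B] = [[0, 0, 0], [2, 4, 8], [-4, -8, -16]]
Every column of C is a scalar multiple of column 1 = [0, 2, -4] (multipliers 1, 2, 4), so the columns span a one-dimensional space.
C ≠ 0, hence rank(C) = 1.
rank(C) = 1 < n = 3, so the pair (A, B) is not completely controllable.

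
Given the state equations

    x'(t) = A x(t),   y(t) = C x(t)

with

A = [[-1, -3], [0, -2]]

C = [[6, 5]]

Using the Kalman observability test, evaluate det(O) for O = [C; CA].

-138

CA = [[-6, -28]]
Observability matrix O = [C; CA] = [[6, 5], [-6, -28]]
det(O) = 6·(-28) - 5·(-6) = -168 - (-30) = -138
Since det(O) ≠ 0, rank(O) = 2 and the system is completely observable.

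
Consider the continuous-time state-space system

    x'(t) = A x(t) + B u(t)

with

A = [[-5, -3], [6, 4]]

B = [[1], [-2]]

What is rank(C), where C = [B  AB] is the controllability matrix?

1

AB = [[1], [-2]]
Controllability matrix C = [B  AB] = [[1, 1], [-2, -2]]
Every column of C is a scalar multiple of column 1 = [1, -2] (multipliers 1, 1), so the columns span a one-dimensional space.
C ≠ 0, hence rank(C) = 1.
rank(C) = 1 < n = 2, so the pair (A, B) is not completely controllable.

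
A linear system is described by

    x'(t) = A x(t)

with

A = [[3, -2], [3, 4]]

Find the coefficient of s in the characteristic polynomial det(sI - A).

For a 2×2 matrix, det(sI - A) = s^2 - (tr A)s + det A.
tr A = 7, det A = 18.
So p(s) = s^2 - 7s + 18.
The coefficient of s is -7.

-7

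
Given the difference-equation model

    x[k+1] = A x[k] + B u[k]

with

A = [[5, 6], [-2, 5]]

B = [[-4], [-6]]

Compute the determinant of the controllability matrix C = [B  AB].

AB = [[-56], [-22]]
Controllability matrix C = [B  AB] = [[-4, -56], [-6, -22]]
det(C) = (-4)·(-22) - (-56)·(-6) = 88 - 336 = -248
Since det(C) ≠ 0, rank(C) = 2 and the system is completely controllable.

-248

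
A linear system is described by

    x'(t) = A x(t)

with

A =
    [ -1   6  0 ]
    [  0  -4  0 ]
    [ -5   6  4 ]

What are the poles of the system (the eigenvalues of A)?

det(sI - A) = s^3 - (tr A)s^2 + (M11 + M22 + M33)s - det A, where Mii is the 2×2 principal minor of A obtained by deleting row i and column i.
tr A = (-1) + (-4) + 4 = -1; M11 = (-4)·4 - 0·6 = -16 - 0 = -16; M22 = (-1)·4 - 0·(-5) = -4 - 0 = -4; M33 = (-1)·(-4) - 6·0 = 4 - 0 = 4; sum of minors = -16.
det A = (-1)·((-4)·4 - 0·6) - 6·(0·4 - 0·(-5)) + 0·(0·6 - (-4)·(-5)) = (-1)·(-16) - 6·0 + 0·(-20) = 16.
So p(s) = det(sI - A) = s^3 + s^2 - 16s - 16.
Rational-root test: any integer root divides -16. Testing small divisors, s = -1 works: p(-1) = -1 + 1 + 16 + (-16) = 0, so (s + 1) is a factor.
Dividing, p(s) = (s + 1)(s^2 - 16).
Factor s^2 - 16: two numbers with sum 0 and product -16 are 4 and -4, so s^2 - 16 = (s - 4)(s + 4).
Hence p(s) = (s - 4) (s + 1) (s + 4), with roots -4, -1, 4.
At least one eigenvalue has non-negative real part, so the system is not asymptotically stable.

-4, -1, 4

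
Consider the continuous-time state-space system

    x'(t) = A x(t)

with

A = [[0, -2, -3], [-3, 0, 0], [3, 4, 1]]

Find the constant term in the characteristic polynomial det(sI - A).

Expand det(sI - A) for the 3×3 matrix.
p(s) = s^3 - s^2 + 3s - 30.
(Check: constant term = det(-A) = (-1)^3 det A = -30; coefficient of s^2 = -tr A = -1.)
The constant term is -30.

-30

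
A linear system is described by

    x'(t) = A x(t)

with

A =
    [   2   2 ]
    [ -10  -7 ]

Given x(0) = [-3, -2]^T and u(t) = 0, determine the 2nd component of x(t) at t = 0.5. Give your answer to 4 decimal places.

5.0542

det(sI - A) = s^2 - (tr A)s + det A, with tr A = 2 + (-7) = -5 and det A = 2·(-7) - 2·(-10) = -14 - (-20) = 6.
So p(s) = det(sI - A) = s^2 + 5s + 6.
Factor s^2 + 5s + 6: two numbers with sum -5 and product 6 are -2 and -3, so s^2 + 5s + 6 = (s + 2)(s + 3).
Hence p(s) = (s + 2) (s + 3), with roots -3, -2.
The eigenvalues -3, -2 are distinct and real, so A is diagonalisable and x(t) = e^{At} x(0) = V diag(e^{λ_i t}) V^{-1} x(0), where the columns of V are the eigenvectors.
λ = -3: A - (-3)I = [[5, 2], [-10, -4]]. Row 1 gives 5·v1 + 2·v2 = 0, so take v_1 = [-2, 5]^T.
λ = -2: A - (-2)I = [[4, 2], [-10, -5]]. Row 1 gives 4·v1 + 2·v2 = 0, so take v_2 = [1, -2]^T.
V = [v_1 v_2] = [[-2, 1], [5, -2]] has det V = -1, so V^{-1} = adj(V)/det V = [[2, 1], [5, 2]].
Modal coordinates z(0) = V^{-1} x(0): 2·(-3) + 1·(-2) = -8; 5·(-3) + 2·(-2) = -19; so z(0) = [-8, -19]^T.
x_2(t) = Σ_i (v_i)_2 · z_i(0) · e^{λ_i t} (row 2 of V times the modal terms).
x_2(0.5) = 5·(-8)·e^{-3·0.5} + (-2)·(-19)·e^{-2·0.5} = (-40)·0.223130 + 38·0.367879 = 5.0542.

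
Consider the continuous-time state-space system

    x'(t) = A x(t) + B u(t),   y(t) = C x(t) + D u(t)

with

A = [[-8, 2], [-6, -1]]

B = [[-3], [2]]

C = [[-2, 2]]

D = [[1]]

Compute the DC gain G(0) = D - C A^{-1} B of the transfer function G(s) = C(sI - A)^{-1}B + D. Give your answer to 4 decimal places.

G(0) = C(-A)^{-1}B + D = -C A^{-1} B + D.
det A = 20, so A^{-1} = (1/20)·adj(A) = [[-1/20, -1/10], [3/10, -2/5]]
A^{-1} B = [-1/20, -17/10]^T
C A^{-1} B = -33/10
G(0) = D - C A^{-1} B = 1 - (-33/10) = 43/10 ≈ 4.3000

4.3000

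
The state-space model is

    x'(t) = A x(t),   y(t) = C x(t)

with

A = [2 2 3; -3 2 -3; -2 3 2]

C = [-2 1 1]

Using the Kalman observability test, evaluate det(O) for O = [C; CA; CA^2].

599

CA = [[-9, 1, -7]]
CA^2 = [[-7, -37, -44]]
Observability matrix O = [C; CA; CA^2] = [[-2, 1, 1], [-9, 1, -7], [-7, -37, -44]]
Expanding along the first row, det(O) = (-2)·(1·(-44) - (-7)·(-37)) - 1·((-9)·(-44) - (-7)·(-7)) + 1·((-9)·(-37) - 1·(-7)) = (-2)·(-303) - 1·347 + 1·340 = 599
Since det(O) ≠ 0, rank(O) = 3 and the system is completely observable.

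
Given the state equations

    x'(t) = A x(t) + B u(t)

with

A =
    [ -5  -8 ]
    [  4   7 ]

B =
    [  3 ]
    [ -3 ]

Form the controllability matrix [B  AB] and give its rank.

AB = [[9], [-9]]
Controllability matrix C = [B  AB] = [[3, 9], [-3, -9]]
Every column of C is a scalar multiple of column 1 = [3, -3] (multipliers 1, 3), so the columns span a one-dimensional space.
C ≠ 0, hence rank(C) = 1.
rank(C) = 1 < n = 2, so the pair (A, B) is not completely controllable.

1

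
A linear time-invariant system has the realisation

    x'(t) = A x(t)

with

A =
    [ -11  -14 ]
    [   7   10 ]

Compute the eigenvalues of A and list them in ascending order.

det(sI - A) = s^2 - (tr A)s + det A, with tr A = (-11) + 10 = -1 and det A = (-11)·10 - (-14)·7 = -110 - (-98) = -12.
So p(s) = det(sI - A) = s^2 + s - 12.
Factor s^2 + s - 12: two numbers with sum -1 and product -12 are 3 and -4, so s^2 + s - 12 = (s - 3)(s + 4).
Hence p(s) = (s - 3) (s + 4), with roots -4, 3.
At least one eigenvalue has non-negative real part, so the system is not asymptotically stable.

-4, 3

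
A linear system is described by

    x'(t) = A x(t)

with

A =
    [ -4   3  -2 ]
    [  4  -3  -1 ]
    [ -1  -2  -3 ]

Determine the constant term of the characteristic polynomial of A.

-33

Expand det(sI - A) for the 3×3 matrix.
p(s) = s^3 + 10s^2 + 17s - 33.
(Check: constant term = det(-A) = (-1)^3 det A = -33; coefficient of s^2 = -tr A = 10.)
The constant term is -33.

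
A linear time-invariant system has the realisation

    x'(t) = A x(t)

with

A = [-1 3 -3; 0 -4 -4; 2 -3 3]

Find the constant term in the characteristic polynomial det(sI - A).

24

Expand det(sI - A) for the 3×3 matrix.
p(s) = s^3 + 2s^2 - 17s + 24.
(Check: constant term = det(-A) = (-1)^3 det A = 24; coefficient of s^2 = -tr A = 2.)
The constant term is 24.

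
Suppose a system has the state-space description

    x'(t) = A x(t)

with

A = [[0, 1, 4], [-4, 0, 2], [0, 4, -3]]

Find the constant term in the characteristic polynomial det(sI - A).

Expand det(sI - A) for the 3×3 matrix.
p(s) = s^3 + 3s^2 - 4s + 76.
(Check: constant term = det(-A) = (-1)^3 det A = 76; coefficient of s^2 = -tr A = 3.)
The constant term is 76.

76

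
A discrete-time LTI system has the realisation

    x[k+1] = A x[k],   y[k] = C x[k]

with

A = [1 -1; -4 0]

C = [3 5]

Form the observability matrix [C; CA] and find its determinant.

76

CA = [[-17, -3]]
Observability matrix O = [C; CA] = [[3, 5], [-17, -3]]
det(O) = 3·(-3) - 5·(-17) = -9 - (-85) = 76
Since det(O) ≠ 0, rank(O) = 2 and the system is completely observable.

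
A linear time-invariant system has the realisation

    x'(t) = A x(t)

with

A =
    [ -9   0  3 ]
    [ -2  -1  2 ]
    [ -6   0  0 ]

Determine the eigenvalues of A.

det(sI - A) = s^3 - (tr A)s^2 + (M11 + M22 + M33)s - det A, where Mii is the 2×2 principal minor of A obtained by deleting row i and column i.
tr A = (-9) + (-1) + 0 = -10; M11 = (-1)·0 - 2·0 = 0 - 0 = 0; M22 = (-9)·0 - 3·(-6) = 0 - (-18) = 18; M33 = (-9)·(-1) - 0·(-2) = 9 - 0 = 9; sum of minors = 27.
det A = (-9)·((-1)·0 - 2·0) - 0·((-2)·0 - 2·(-6)) + 3·((-2)·0 - (-1)·(-6)) = (-9)·0 - 0·12 + 3·(-6) = -18.
So p(s) = det(sI - A) = s^3 + 10s^2 + 27s + 18.
Rational-root test: any integer root divides 18. Testing small divisors, s = -1 works: p(-1) = -1 + 10 + (-27) + 18 = 0, so (s + 1) is a factor.
Dividing, p(s) = (s + 1)(s^2 + 9s + 18).
Factor s^2 + 9s + 18: two numbers with sum -9 and product 18 are -3 and -6, so s^2 + 9s + 18 = (s + 3)(s + 6).
Hence p(s) = (s + 1) (s + 3) (s + 6), with roots -6, -3, -1.
All eigenvalues have negative real part, so the system is asymptotically stable.

-6, -3, -1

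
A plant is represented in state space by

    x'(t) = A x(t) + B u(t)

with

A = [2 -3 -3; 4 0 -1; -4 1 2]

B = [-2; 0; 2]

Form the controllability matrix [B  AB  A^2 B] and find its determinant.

352

AB = [[-10], [-10], [12]]
A^2B = [[-26], [-52], [54]]
Controllability matrix C = [B  AB  A^2B] = [[-2, -10, -26], [0, -10, -52], [2, 12, 54]]
Expanding along the first row, det(C) = (-2)·((-10)·54 - (-52)·12) - (-10)·(0·54 - (-52)·2) + (-26)·(0·12 - (-10)·2) = (-2)·84 - (-10)·104 + (-26)·20 = 352
Since det(C) ≠ 0, rank(C) = 3 and the system is completely controllable.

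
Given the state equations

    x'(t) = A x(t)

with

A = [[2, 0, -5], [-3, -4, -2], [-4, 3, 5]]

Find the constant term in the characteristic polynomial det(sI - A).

-97

Expand det(sI - A) for the 3×3 matrix.
p(s) = s^3 - 3s^2 - 32s - 97.
(Check: constant term = det(-A) = (-1)^3 det A = -97; coefficient of s^2 = -tr A = -3.)
The constant term is -97.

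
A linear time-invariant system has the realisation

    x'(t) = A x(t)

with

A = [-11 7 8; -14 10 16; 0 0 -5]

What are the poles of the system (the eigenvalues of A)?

det(sI - A) = s^3 - (tr A)s^2 + (M11 + M22 + M33)s - det A, where Mii is the 2×2 principal minor of A obtained by deleting row i and column i.
tr A = (-11) + 10 + (-5) = -6; M11 = 10·(-5) - 16·0 = -50 - 0 = -50; M22 = (-11)·(-5) - 8·0 = 55 - 0 = 55; M33 = (-11)·10 - 7·(-14) = -110 - (-98) = -12; sum of minors = -7.
det A = (-11)·(10·(-5) - 16·0) - 7·((-14)·(-5) - 16·0) + 8·((-14)·0 - 10·0) = (-11)·(-50) - 7·70 + 8·0 = 60.
So p(s) = det(sI - A) = s^3 + 6s^2 - 7s - 60.
Rational-root test: any integer root divides -60. Testing small divisors, s = 3 works: p(3) = 27 + 54 + (-21) + (-60) = 0, so (s - 3) is a factor.
Dividing, p(s) = (s - 3)(s^2 + 9s + 20).
Factor s^2 + 9s + 20: two numbers with sum -9 and product 20 are -4 and -5, so s^2 + 9s + 20 = (s + 4)(s + 5).
Hence p(s) = (s - 3) (s + 4) (s + 5), with roots -5, -4, 3.
At least one eigenvalue has non-negative real part, so the system is not asymptotically stable.

-5, -4, 3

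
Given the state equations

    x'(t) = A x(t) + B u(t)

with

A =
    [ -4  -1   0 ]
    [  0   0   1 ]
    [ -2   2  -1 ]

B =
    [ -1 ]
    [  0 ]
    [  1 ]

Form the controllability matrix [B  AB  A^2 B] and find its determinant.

AB = [[4], [1], [1]]
A^2B = [[-17], [1], [-7]]
Controllability matrix C = [B  AB  A^2B] = [[-1, 4, -17], [0, 1, 1], [1, 1, -7]]
Expanding along the first row, det(C) = (-1)·(1·(-7) - 1·1) - 4·(0·(-7) - 1·1) + (-17)·(0·1 - 1·1) = (-1)·(-8) - 4·(-1) + (-17)·(-1) = 29
Since det(C) ≠ 0, rank(C) = 3 and the system is completely controllable.

29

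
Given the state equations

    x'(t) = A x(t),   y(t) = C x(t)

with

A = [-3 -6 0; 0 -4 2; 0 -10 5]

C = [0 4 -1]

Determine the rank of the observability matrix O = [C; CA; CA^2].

2

CA = [[0, -6, 3]]
CA^2 = [[0, -6, 3]]
Observability matrix O = [C; CA; CA^2] = [[0, 4, -1], [0, -6, 3], [0, -6, 3]]
Column 1 of O is identically zero, so rank(O) ≤ 2.
The 2×2 minor from rows 1, 2, columns 2, 3 is 4·3 - (-1)·(-6) = 12 - 6 = 6 ≠ 0, so rank(O) = 2.
rank(O) = 2 < n = 3, so the pair (A, C) is not completely observable.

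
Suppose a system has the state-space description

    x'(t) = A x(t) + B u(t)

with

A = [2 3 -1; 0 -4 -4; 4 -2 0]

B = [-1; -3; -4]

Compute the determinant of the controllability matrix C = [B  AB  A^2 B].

AB = [[-7], [28], [2]]
A^2B = [[68], [-120], [-84]]
Controllability matrix C = [B  AB  A^2B] = [[-1, -7, 68], [-3, 28, -120], [-4, 2, -84]]
Expanding along the first row, det(C) = (-1)·(28·(-84) - (-120)·2) - (-7)·((-3)·(-84) - (-120)·(-4)) + 68·((-3)·2 - 28·(-4)) = (-1)·(-2112) - (-7)·(-228) + 68·106 = 7724
Since det(C) ≠ 0, rank(C) = 3 and the system is completely controllable.

7724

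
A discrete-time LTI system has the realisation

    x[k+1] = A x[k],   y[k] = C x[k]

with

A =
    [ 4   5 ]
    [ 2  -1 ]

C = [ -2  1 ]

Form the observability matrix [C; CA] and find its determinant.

CA = [[-6, -11]]
Observability matrix O = [C; CA] = [[-2, 1], [-6, -11]]
det(O) = (-2)·(-11) - 1·(-6) = 22 - (-6) = 28
Since det(O) ≠ 0, rank(O) = 2 and the system is completely observable.

28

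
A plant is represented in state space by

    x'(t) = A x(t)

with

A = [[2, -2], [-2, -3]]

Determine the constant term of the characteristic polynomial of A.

-10

For a 2×2 matrix, det(sI - A) = s^2 - (tr A)s + det A.
tr A = -1, det A = -10.
So p(s) = s^2 + s - 10.
The constant term is -10.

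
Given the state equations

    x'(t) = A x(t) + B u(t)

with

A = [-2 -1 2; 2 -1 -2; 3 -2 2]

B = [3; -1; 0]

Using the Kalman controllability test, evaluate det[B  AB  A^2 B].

900

AB = [[-5], [7], [11]]
A^2B = [[25], [-39], [-7]]
Controllability matrix C = [B  AB  A^2B] = [[3, -5, 25], [-1, 7, -39], [0, 11, -7]]
Expanding along the first row, det(C) = 3·(7·(-7) - (-39)·11) - (-5)·((-1)·(-7) - (-39)·0) + 25·((-1)·11 - 7·0) = 3·380 - (-5)·7 + 25·(-11) = 900
Since det(C) ≠ 0, rank(C) = 3 and the system is completely controllable.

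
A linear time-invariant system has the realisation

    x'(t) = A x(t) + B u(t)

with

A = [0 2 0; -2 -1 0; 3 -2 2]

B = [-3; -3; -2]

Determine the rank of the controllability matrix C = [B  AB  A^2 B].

AB = [[-6], [9], [-7]]
A^2B = [[18], [3], [-50]]
Controllability matrix C = [B  AB  A^2B] = [[-3, -6, 18], [-3, 9, 3], [-2, -7, -50]]
det(C) = (-3)·(9·(-50) - 3·(-7)) - (-6)·((-3)·(-50) - 3·(-2)) + 18·((-3)·(-7) - 9·(-2)) = (-3)·(-429) - (-6)·156 + 18·39 = 2925 ≠ 0, so rank(C) = 3.
rank(C) = 3 = n, so the pair (A, B) is completely controllable.

3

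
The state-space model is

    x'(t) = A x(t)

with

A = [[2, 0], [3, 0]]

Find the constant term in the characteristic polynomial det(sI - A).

0

For a 2×2 matrix, det(sI - A) = s^2 - (tr A)s + det A.
tr A = 2, det A = 0.
So p(s) = s^2 - 2s.
The constant term is 0.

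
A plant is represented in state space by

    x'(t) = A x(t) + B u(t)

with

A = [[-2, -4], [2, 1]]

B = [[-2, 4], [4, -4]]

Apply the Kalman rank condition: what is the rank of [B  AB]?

AB = [[-12, 8], [0, 4]]
Controllability matrix C = [B  AB] = [[-2, 4, -12, 8], [4, -4, 0, 4]]
Take the 2×2 submatrix of C formed by columns 1, 2: [[-2, 4], [4, -4]]. Its determinant is (-2)·(-4) - 4·4 = 8 - 16 = -8 ≠ 0.
So rank(C) ≥ 2; since C has 2 rows, rank(C) = 2.
rank(C) = 2 = n, so the pair (A, B) is completely controllable.

2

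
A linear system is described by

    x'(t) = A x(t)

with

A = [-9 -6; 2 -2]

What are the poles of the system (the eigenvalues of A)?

-6, -5

det(sI - A) = s^2 - (tr A)s + det A, with tr A = (-9) + (-2) = -11 and det A = (-9)·(-2) - (-6)·2 = 18 - (-12) = 30.
So p(s) = det(sI - A) = s^2 + 11s + 30.
Factor s^2 + 11s + 30: two numbers with sum -11 and product 30 are -5 and -6, so s^2 + 11s + 30 = (s + 5)(s + 6).
Hence p(s) = (s + 5) (s + 6), with roots -6, -5.
All eigenvalues have negative real part, so the system is asymptotically stable.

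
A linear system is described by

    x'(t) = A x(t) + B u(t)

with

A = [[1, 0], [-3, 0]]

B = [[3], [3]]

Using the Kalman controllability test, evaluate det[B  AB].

AB = [[3], [-9]]
Controllability matrix C = [B  AB] = [[3, 3], [3, -9]]
det(C) = 3·(-9) - 3·3 = -27 - 9 = -36
Since det(C) ≠ 0, rank(C) = 2 and the system is completely controllable.

-36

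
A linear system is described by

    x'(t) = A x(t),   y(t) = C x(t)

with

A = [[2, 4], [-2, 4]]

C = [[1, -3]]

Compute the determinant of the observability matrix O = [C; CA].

CA = [[8, -8]]
Observability matrix O = [C; CA] = [[1, -3], [8, -8]]
det(O) = 1·(-8) - (-3)·8 = -8 - (-24) = 16
Since det(O) ≠ 0, rank(O) = 2 and the system is completely observable.

16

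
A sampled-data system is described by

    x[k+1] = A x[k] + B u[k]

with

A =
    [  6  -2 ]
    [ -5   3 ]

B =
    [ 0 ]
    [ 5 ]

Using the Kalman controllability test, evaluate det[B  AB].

AB = [[-10], [15]]
Controllability matrix C = [B  AB] = [[0, -10], [5, 15]]
det(C) = 0·15 - (-10)·5 = 0 - (-50) = 50
Since det(C) ≠ 0, rank(C) = 2 and the system is completely controllable.

50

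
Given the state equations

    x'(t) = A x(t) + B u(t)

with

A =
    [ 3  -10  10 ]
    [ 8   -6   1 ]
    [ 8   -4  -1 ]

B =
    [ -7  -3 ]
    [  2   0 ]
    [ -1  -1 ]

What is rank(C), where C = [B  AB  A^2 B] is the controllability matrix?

2

AB = [[-51, -19], [-69, -25], [-63, -23]]
A^2B = [[-93, -37], [-57, -25], [-69, -29]]
Controllability matrix C = [B  AB  A^2B] = [[-7, -3, -51, -19, -93, -37], [2, 0, -69, -25, -57, -25], [-1, -1, -63, -23, -69, -29]]
The rows r1, r2, r3 of C are linearly dependent: -r1 - 2·r2 + 3·r3 = 0 (check each entry), so rank(C) ≤ 2.
The 2×2 minor from rows 1, 2, columns 1, 2 is (-7)·0 - (-3)·2 = 0 - (-6) = 6 ≠ 0, so rank(C) = 2.
rank(C) = 2 < n = 3, so the pair (A, B) is not completely controllable.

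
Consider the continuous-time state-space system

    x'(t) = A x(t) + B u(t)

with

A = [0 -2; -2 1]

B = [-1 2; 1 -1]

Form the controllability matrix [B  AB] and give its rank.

2

AB = [[-2, 2], [3, -5]]
Controllability matrix C = [B  AB] = [[-1, 2, -2, 2], [1, -1, 3, -5]]
Take the 2×2 submatrix of C formed by columns 1, 2: [[-1, 2], [1, -1]]. Its determinant is (-1)·(-1) - 2·1 = 1 - 2 = -1 ≠ 0.
So rank(C) ≥ 2; since C has 2 rows, rank(C) = 2.
rank(C) = 2 = n, so the pair (A, B) is completely controllable.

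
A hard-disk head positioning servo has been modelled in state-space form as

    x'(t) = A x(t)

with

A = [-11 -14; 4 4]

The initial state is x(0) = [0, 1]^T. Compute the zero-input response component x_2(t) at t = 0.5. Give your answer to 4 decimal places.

0.8377

det(sI - A) = s^2 - (tr A)s + det A, with tr A = (-11) + 4 = -7 and det A = (-11)·4 - (-14)·4 = -44 - (-56) = 12.
So p(s) = det(sI - A) = s^2 + 7s + 12.
Factor s^2 + 7s + 12: two numbers with sum -7 and product 12 are -3 and -4, so s^2 + 7s + 12 = (s + 3)(s + 4).
Hence p(s) = (s + 3) (s + 4), with roots -4, -3.
The eigenvalues -4, -3 are distinct and real, so A is diagonalisable and x(t) = e^{At} x(0) = V diag(e^{λ_i t}) V^{-1} x(0), where the columns of V are the eigenvectors.
λ = -4: A - (-4)I = [[-7, -14], [4, 8]]. Row 1 gives (-7)·v1 + (-14)·v2 = 0, so take v_1 = [-2, 1]^T.
λ = -3: A - (-3)I = [[-8, -14], [4, 7]]. Row 1 gives (-8)·v1 + (-14)·v2 = 0, so take v_2 = [-7, 4]^T.
V = [v_1 v_2] = [[-2, -7], [1, 4]] has det V = -1, so V^{-1} = adj(V)/det V = [[-4, -7], [1, 2]].
Modal coordinates z(0) = V^{-1} x(0): (-4)·0 + (-7)·1 = -7; 1·0 + 2·1 = 2; so z(0) = [-7, 2]^T.
x_2(t) = Σ_i (v_i)_2 · z_i(0) · e^{λ_i t} (row 2 of V times the modal terms).
x_2(0.5) = 1·(-7)·e^{-4·0.5} + 4·2·e^{-3·0.5} = (-7)·0.135335 + 8·0.223130 = 0.8377.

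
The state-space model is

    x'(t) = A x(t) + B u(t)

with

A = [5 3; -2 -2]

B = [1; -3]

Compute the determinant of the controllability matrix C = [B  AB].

AB = [[-4], [4]]
Controllability matrix C = [B  AB] = [[1, -4], [-3, 4]]
det(C) = 1·4 - (-4)·(-3) = 4 - 12 = -8
Since det(C) ≠ 0, rank(C) = 2 and the system is completely controllable.

-8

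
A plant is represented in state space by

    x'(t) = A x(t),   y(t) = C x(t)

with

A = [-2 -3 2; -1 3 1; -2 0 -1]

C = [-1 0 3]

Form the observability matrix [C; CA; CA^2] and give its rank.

CA = [[-4, 3, -5]]
CA^2 = [[15, 21, 0]]
Observability matrix O = [C; CA; CA^2] = [[-1, 0, 3], [-4, 3, -5], [15, 21, 0]]
det(O) = (-1)·(3·0 - (-5)·21) - 0·((-4)·0 - (-5)·15) + 3·((-4)·21 - 3·15) = (-1)·105 - 0·75 + 3·(-129) = -492 ≠ 0, so rank(O) = 3.
rank(O) = 3 = n, so the pair (A, C) is completely observable.

3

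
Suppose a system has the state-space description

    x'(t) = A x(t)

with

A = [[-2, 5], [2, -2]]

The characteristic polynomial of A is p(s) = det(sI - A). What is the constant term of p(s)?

For a 2×2 matrix, det(sI - A) = s^2 - (tr A)s + det A.
tr A = -4, det A = -6.
So p(s) = s^2 + 4s - 6.
The constant term is -6.

-6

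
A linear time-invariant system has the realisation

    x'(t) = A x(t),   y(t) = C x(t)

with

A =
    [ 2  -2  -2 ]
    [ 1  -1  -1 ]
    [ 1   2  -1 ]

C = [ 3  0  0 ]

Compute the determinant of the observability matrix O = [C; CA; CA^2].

CA = [[6, -6, -6]]
CA^2 = [[0, -18, 0]]
Observability matrix O = [C; CA; CA^2] = [[3, 0, 0], [6, -6, -6], [0, -18, 0]]
Expanding along the first row, det(O) = 3·((-6)·0 - (-6)·(-18)) - 0·(6·0 - (-6)·0) + 0·(6·(-18) - (-6)·0) = 3·(-108) - 0·0 + 0·(-108) = -324
Since det(O) ≠ 0, rank(O) = 3 and the system is completely observable.

-324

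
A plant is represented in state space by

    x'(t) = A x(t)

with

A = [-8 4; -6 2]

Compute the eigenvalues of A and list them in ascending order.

-4, -2

det(sI - A) = s^2 - (tr A)s + det A, with tr A = (-8) + 2 = -6 and det A = (-8)·2 - 4·(-6) = -16 - (-24) = 8.
So p(s) = det(sI - A) = s^2 + 6s + 8.
Factor s^2 + 6s + 8: two numbers with sum -6 and product 8 are -2 and -4, so s^2 + 6s + 8 = (s + 2)(s + 4).
Hence p(s) = (s + 2) (s + 4), with roots -4, -2.
All eigenvalues have negative real part, so the system is asymptotically stable.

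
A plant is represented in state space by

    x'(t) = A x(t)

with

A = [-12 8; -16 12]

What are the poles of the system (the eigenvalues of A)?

-4, 4

det(sI - A) = s^2 - (tr A)s + det A, with tr A = (-12) + 12 = 0 and det A = (-12)·12 - 8·(-16) = -144 - (-128) = -16.
So p(s) = det(sI - A) = s^2 - 16.
Factor s^2 - 16: two numbers with sum 0 and product -16 are 4 and -4, so s^2 - 16 = (s - 4)(s + 4).
Hence p(s) = (s - 4) (s + 4), with roots -4, 4.
At least one eigenvalue has non-negative real part, so the system is not asymptotically stable.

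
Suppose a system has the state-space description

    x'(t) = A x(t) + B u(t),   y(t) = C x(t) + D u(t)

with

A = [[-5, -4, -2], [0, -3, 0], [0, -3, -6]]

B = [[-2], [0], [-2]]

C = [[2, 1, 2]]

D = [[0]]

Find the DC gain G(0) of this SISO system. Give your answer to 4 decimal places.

-1.2000

G(0) = C(-A)^{-1}B + D = -C A^{-1} B + D.
det A = -90, so A^{-1} = (1/-90)·adj(A) = [[-1/5, 1/5, 1/15], [0, -1/3, 0], [0, 1/6, -1/6]]
A^{-1} B = [4/15, 0, 1/3]^T
C A^{-1} B = 6/5
G(0) = D - C A^{-1} B = 0 - (6/5) = -6/5 ≈ -1.2000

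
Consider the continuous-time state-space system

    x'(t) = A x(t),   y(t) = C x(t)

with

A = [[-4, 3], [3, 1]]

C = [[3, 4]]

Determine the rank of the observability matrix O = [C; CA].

CA = [[0, 13]]
Observability matrix O = [C; CA] = [[3, 4], [0, 13]]
det(O) = 3·13 - 4·0 = 39 - 0 = 39 ≠ 0, so rank(O) = 2.
rank(O) = 2 = n, so the pair (A, C) is completely observable.

2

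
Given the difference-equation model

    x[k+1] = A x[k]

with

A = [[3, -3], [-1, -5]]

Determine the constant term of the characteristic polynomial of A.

For a 2×2 matrix, det(zI - A) = z^2 - (tr A)z + det A.
tr A = -2, det A = -18.
So p(z) = z^2 + 2z - 18.
The constant term is -18.

-18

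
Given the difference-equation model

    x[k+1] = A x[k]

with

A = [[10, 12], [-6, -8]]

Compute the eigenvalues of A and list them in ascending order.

-2, 4

det(zI - A) = z^2 - (tr A)z + det A, with tr A = 10 + (-8) = 2 and det A = 10·(-8) - 12·(-6) = -80 - (-72) = -8.
So p(z) = det(zI - A) = z^2 - 2z - 8.
Factor z^2 - 2z - 8: two numbers with sum 2 and product -8 are 4 and -2, so z^2 - 2z - 8 = (z - 4)(z + 2).
Hence p(z) = (z - 4) (z + 2), with roots -2, 4.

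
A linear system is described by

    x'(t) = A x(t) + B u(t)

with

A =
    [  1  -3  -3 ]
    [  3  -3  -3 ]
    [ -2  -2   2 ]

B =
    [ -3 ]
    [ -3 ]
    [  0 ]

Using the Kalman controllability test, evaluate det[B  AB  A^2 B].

648

AB = [[6], [0], [12]]
A^2B = [[-30], [-18], [12]]
Controllability matrix C = [B  AB  A^2B] = [[-3, 6, -30], [-3, 0, -18], [0, 12, 12]]
Expanding along the first row, det(C) = (-3)·(0·12 - (-18)·12) - 6·((-3)·12 - (-18)·0) + (-30)·((-3)·12 - 0·0) = (-3)·216 - 6·(-36) + (-30)·(-36) = 648
Since det(C) ≠ 0, rank(C) = 3 and the system is completely controllable.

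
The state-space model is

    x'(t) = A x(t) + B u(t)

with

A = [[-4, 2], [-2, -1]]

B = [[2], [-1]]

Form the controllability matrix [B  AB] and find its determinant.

AB = [[-10], [-3]]
Controllability matrix C = [B  AB] = [[2, -10], [-1, -3]]
det(C) = 2·(-3) - (-10)·(-1) = -6 - 10 = -16
Since det(C) ≠ 0, rank(C) = 2 and the system is completely controllable.

-16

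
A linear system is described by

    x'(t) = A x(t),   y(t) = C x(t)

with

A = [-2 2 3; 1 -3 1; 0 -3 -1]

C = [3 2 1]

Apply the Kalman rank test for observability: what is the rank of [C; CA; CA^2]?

3

CA = [[-4, -3, 10]]
CA^2 = [[5, -29, -25]]
Observability matrix O = [C; CA; CA^2] = [[3, 2, 1], [-4, -3, 10], [5, -29, -25]]
det(O) = 3·((-3)·(-25) - 10·(-29)) - 2·((-4)·(-25) - 10·5) + 1·((-4)·(-29) - (-3)·5) = 3·365 - 2·50 + 1·131 = 1126 ≠ 0, so rank(O) = 3.
rank(O) = 3 = n, so the pair (A, C) is completely observable.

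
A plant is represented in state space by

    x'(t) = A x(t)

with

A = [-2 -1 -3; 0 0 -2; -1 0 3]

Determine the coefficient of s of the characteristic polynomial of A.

-9

Expand det(sI - A) for the 3×3 matrix.
p(s) = s^3 - s^2 - 9s + 2.
(Check: constant term = det(-A) = (-1)^3 det A = 2; coefficient of s^2 = -tr A = -1.)
The coefficient of s is -9.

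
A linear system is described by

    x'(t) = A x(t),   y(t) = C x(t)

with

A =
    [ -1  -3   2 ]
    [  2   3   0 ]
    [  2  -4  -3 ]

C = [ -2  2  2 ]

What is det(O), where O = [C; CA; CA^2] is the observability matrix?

-784

CA = [[10, 4, -10]]
CA^2 = [[-22, 22, 50]]
Observability matrix O = [C; CA; CA^2] = [[-2, 2, 2], [10, 4, -10], [-22, 22, 50]]
Expanding along the first row, det(O) = (-2)·(4·50 - (-10)·22) - 2·(10·50 - (-10)·(-22)) + 2·(10·22 - 4·(-22)) = (-2)·420 - 2·280 + 2·308 = -784
Since det(O) ≠ 0, rank(O) = 3 and the system is completely observable.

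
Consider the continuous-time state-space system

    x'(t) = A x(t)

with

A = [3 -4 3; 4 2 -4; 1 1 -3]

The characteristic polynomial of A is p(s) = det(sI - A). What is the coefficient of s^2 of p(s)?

-2

Expand det(sI - A) for the 3×3 matrix.
p(s) = s^3 - 2s^2 + 8s + 32.
(Check: constant term = det(-A) = (-1)^3 det A = 32; coefficient of s^2 = -tr A = -2.)
The coefficient of s^2 is -2.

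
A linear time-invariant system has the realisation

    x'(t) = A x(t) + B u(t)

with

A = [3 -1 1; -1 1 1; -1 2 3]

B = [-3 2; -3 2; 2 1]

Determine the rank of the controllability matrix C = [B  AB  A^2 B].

3

AB = [[-4, 5], [2, 1], [3, 5]]
A^2B = [[-11, 19], [9, 1], [17, 12]]
Controllability matrix C = [B  AB  A^2B] = [[-3, 2, -4, 5, -11, 19], [-3, 2, 2, 1, 9, 1], [2, 1, 3, 5, 17, 12]]
Take the 3×3 submatrix of C formed by columns 1, 2, 3: [[-3, 2, -4], [-3, 2, 2], [2, 1, 3]]. Its determinant is (-3)·(2·3 - 2·1) - 2·((-3)·3 - 2·2) + (-4)·((-3)·1 - 2·2) = (-3)·4 - 2·(-13) + (-4)·(-7) = 42 ≠ 0.
So rank(C) ≥ 3; since C has 3 rows, rank(C) = 3.
rank(C) = 3 = n, so the pair (A, B) is completely controllable.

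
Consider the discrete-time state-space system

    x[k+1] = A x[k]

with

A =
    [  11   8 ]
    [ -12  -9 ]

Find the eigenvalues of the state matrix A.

-1, 3

det(zI - A) = z^2 - (tr A)z + det A, with tr A = 11 + (-9) = 2 and det A = 11·(-9) - 8·(-12) = -99 - (-96) = -3.
So p(z) = det(zI - A) = z^2 - 2z - 3.
Factor z^2 - 2z - 3: two numbers with sum 2 and product -3 are 3 and -1, so z^2 - 2z - 3 = (z - 3)(z + 1).
Hence p(z) = (z - 3) (z + 1), with roots -1, 3.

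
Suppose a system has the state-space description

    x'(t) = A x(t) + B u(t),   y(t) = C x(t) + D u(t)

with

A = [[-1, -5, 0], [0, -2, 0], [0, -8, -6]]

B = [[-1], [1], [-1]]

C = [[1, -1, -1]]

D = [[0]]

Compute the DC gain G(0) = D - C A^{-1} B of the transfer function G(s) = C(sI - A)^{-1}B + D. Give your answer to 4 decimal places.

-3.1667

G(0) = C(-A)^{-1}B + D = -C A^{-1} B + D.
det A = -12, so A^{-1} = (1/-12)·adj(A) = [[-1, 5/2, 0], [0, -1/2, 0], [0, 2/3, -1/6]]
A^{-1} B = [7/2, -1/2, 5/6]^T
C A^{-1} B = 19/6
G(0) = D - C A^{-1} B = 0 - (19/6) = -19/6 ≈ -3.1667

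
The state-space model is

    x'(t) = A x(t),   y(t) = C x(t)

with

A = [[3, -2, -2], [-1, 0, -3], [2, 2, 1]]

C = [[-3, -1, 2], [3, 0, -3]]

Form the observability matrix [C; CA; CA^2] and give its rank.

3

CA = [[-4, 10, 11], [3, -12, -9]]
CA^2 = [[0, 30, -11], [3, -24, 21]]
Observability matrix O = [C; CA; CA^2] = [[-3, -1, 2], [3, 0, -3], [-4, 10, 11], [3, -12, -9], [0, 30, -11], [3, -24, 21]]
Take the 3×3 submatrix of O formed by rows 1, 2, 3: [[-3, -1, 2], [3, 0, -3], [-4, 10, 11]]. Its determinant is (-3)·(0·11 - (-3)·10) - (-1)·(3·11 - (-3)·(-4)) + 2·(3·10 - 0·(-4)) = (-3)·30 - (-1)·21 + 2·30 = -9 ≠ 0.
So rank(O) ≥ 3; since O has 3 columns, rank(O) = 3.
rank(O) = 3 = n, so the pair (A, C) is completely observable.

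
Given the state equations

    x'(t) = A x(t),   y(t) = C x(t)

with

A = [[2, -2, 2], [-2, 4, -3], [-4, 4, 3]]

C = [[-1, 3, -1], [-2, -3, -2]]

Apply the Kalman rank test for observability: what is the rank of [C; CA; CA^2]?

CA = [[-4, 10, -14], [10, -16, -1]]
CA^2 = [[28, -8, -80], [56, -88, 65]]
Observability matrix O = [C; CA; CA^2] = [[-1, 3, -1], [-2, -3, -2], [-4, 10, -14], [10, -16, -1], [28, -8, -80], [56, -88, 65]]
Take the 3×3 submatrix of O formed by rows 1, 2, 3: [[-1, 3, -1], [-2, -3, -2], [-4, 10, -14]]. Its determinant is (-1)·((-3)·(-14) - (-2)·10) - 3·((-2)·(-14) - (-2)·(-4)) + (-1)·((-2)·10 - (-3)·(-4)) = (-1)·62 - 3·20 + (-1)·(-32) = -90 ≠ 0.
So rank(O) ≥ 3; since O has 3 columns, rank(O) = 3.
rank(O) = 3 = n, so the pair (A, C) is completely observable.

3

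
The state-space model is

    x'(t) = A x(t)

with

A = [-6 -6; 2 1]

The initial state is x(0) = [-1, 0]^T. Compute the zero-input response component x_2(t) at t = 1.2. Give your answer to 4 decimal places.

-0.1268

det(sI - A) = s^2 - (tr A)s + det A, with tr A = (-6) + 1 = -5 and det A = (-6)·1 - (-6)·2 = -6 - (-12) = 6.
So p(s) = det(sI - A) = s^2 + 5s + 6.
Factor s^2 + 5s + 6: two numbers with sum -5 and product 6 are -2 and -3, so s^2 + 5s + 6 = (s + 2)(s + 3).
Hence p(s) = (s + 2) (s + 3), with roots -3, -2.
The eigenvalues -3, -2 are distinct and real, so A is diagonalisable and x(t) = e^{At} x(0) = V diag(e^{λ_i t}) V^{-1} x(0), where the columns of V are the eigenvectors.
λ = -3: A - (-3)I = [[-3, -6], [2, 4]]. Row 1 gives (-3)·v1 + (-6)·v2 = 0, so take v_1 = [-2, 1]^T.
λ = -2: A - (-2)I = [[-4, -6], [2, 3]]. Row 1 gives (-4)·v1 + (-6)·v2 = 0, so take v_2 = [-3, 2]^T.
V = [v_1 v_2] = [[-2, -3], [1, 2]] has det V = -1, so V^{-1} = adj(V)/det V = [[-2, -3], [1, 2]].
Modal coordinates z(0) = V^{-1} x(0): (-2)·(-1) + (-3)·0 = 2; 1·(-1) + 2·0 = -1; so z(0) = [2, -1]^T.
x_2(t) = Σ_i (v_i)_2 · z_i(0) · e^{λ_i t} (row 2 of V times the modal terms).
x_2(1.2) = 1·2·e^{-3·1.2} + 2·(-1)·e^{-2·1.2} = 2·0.027324 + (-2)·0.090718 = -0.1268.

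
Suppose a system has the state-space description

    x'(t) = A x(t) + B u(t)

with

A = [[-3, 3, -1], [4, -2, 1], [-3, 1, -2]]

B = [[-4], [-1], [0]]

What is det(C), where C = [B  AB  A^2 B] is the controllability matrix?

AB = [[9], [-14], [11]]
A^2B = [[-80], [75], [-63]]
Controllability matrix C = [B  AB  A^2B] = [[-4, 9, -80], [-1, -14, 75], [0, 11, -63]]
Expanding along the first row, det(C) = (-4)·((-14)·(-63) - 75·11) - 9·((-1)·(-63) - 75·0) + (-80)·((-1)·11 - (-14)·0) = (-4)·57 - 9·63 + (-80)·(-11) = 85
Since det(C) ≠ 0, rank(C) = 3 and the system is completely controllable.

85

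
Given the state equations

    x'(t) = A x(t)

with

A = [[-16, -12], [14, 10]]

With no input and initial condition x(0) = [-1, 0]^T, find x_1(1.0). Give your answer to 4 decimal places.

det(sI - A) = s^2 - (tr A)s + det A, with tr A = (-16) + 10 = -6 and det A = (-16)·10 - (-12)·14 = -160 - (-168) = 8.
So p(s) = det(sI - A) = s^2 + 6s + 8.
Factor s^2 + 6s + 8: two numbers with sum -6 and product 8 are -2 and -4, so s^2 + 6s + 8 = (s + 2)(s + 4).
Hence p(s) = (s + 2) (s + 4), with roots -4, -2.
The eigenvalues -4, -2 are distinct and real, so A is diagonalisable and x(t) = e^{At} x(0) = V diag(e^{λ_i t}) V^{-1} x(0), where the columns of V are the eigenvectors.
λ = -4: A - (-4)I = [[-12, -12], [14, 14]]. Row 1 gives (-12)·v1 + (-12)·v2 = 0, so take v_1 = [1, -1]^T.
λ = -2: A - (-2)I = [[-14, -12], [14, 12]]. Row 1 gives (-14)·v1 + (-12)·v2 = 0, so take v_2 = [-6, 7]^T.
V = [v_1 v_2] = [[1, -6], [-1, 7]] has det V = 1, so V^{-1} = adj(V)/det V = [[7, 6], [1, 1]].
Modal coordinates z(0) = V^{-1} x(0): 7·(-1) + 6·0 = -7; 1·(-1) + 1·0 = -1; so z(0) = [-7, -1]^T.
x_1(t) = Σ_i (v_i)_1 · z_i(0) · e^{λ_i t} (row 1 of V times the modal terms).
x_1(1.0) = 1·(-7)·e^{-4·1.0} + (-6)·(-1)·e^{-2·1.0} = (-7)·0.018316 + 6·0.135335 = 0.6838.

0.6838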